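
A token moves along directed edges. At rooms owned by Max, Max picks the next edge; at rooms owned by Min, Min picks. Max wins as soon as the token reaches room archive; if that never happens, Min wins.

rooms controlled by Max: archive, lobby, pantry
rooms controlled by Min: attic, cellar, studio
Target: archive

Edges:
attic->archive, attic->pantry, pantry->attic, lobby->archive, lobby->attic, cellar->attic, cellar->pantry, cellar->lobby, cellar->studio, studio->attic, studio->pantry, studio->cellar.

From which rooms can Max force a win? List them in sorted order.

archive, lobby

A0 = {archive}
A1: add {lobby} — lobby (Max) has lobby→archive.
A2 = A1; e.g. attic (Min) can still go to pantry. Fixed point.
Max's winning region = {archive, lobby}.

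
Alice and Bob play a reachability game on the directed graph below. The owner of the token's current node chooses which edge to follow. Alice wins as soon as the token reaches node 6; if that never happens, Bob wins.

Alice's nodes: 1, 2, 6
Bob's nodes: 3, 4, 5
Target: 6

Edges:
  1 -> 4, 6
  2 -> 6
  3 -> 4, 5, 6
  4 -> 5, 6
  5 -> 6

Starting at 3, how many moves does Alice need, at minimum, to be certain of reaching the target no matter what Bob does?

3

A0 = {6}
A1: add {1, 2, 5} — 1 (Alice) has 1→6; 2 (Alice) has 2→6; 5 (Bob): all of {6} already in.
A2: add {4} — 4 (Bob): all of {5, 6} already in.
A3: add {3} — 3 (Bob): all of {4, 5, 6} already in.
A3 = all vertices. Fixed point.
3 enters the attractor at level 3, so Alice can force the target in 3 moves from there.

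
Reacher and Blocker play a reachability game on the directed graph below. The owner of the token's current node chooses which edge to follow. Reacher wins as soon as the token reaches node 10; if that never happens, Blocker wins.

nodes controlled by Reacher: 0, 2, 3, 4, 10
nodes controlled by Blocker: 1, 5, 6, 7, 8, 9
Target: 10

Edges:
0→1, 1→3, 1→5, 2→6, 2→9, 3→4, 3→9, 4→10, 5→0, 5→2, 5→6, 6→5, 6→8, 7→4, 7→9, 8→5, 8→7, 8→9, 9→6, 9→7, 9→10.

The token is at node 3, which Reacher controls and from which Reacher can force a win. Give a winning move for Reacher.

4

A0 = {10}
A1: add {4} — 4 (Reacher) has 4→10.
A2: add {3} — 3 (Reacher) has 3→4.
A3 = A2; e.g. 0 (Reacher) has no edge into A2. Fixed point.
From 3, successor 4 is in the attractor (rank 1); the other successor 9 is not.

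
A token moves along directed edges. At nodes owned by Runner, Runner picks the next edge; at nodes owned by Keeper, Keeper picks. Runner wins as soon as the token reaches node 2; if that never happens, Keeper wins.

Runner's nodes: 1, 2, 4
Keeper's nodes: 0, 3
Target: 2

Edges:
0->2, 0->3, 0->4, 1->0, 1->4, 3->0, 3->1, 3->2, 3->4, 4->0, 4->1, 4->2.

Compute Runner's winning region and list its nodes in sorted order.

1, 2, 4

A0 = {2}
A1: add {4} — 4 (Runner) has 4→2.
A2: add {1} — 1 (Runner) has 1→4.
A3 = A2; e.g. 0 (Keeper) can still go to 3. Fixed point.
Runner's winning region = {1, 2, 4}.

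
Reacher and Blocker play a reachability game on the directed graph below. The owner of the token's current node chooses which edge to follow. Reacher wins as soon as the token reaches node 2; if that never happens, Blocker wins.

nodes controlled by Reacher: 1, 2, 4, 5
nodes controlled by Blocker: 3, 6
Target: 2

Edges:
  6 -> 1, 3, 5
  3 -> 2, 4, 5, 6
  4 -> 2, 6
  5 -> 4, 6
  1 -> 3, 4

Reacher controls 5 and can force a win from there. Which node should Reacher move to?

A0 = {2}
A1: add {4} — 4 (Reacher) has 4→2.
A2: add {1, 5} — 1 (Reacher) has 1→4; 5 (Reacher) has 5→4.
A3 = A2; e.g. 3 (Blocker) can still go to 6. Fixed point.
From 5, successor 4 is in the attractor (rank 1); the other successor 6 is not.

4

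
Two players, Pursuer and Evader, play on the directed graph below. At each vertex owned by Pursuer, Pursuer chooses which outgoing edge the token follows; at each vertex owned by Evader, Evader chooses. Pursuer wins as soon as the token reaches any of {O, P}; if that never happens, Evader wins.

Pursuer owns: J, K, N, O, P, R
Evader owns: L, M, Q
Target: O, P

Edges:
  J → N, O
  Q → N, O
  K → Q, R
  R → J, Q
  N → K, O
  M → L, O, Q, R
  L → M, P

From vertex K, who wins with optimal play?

Pursuer

A0 = {O, P}
A1: add {J, N} — J (Pursuer) has J→O; N (Pursuer) has N→O.
A2: add {Q, R} — Q (Evader): all of {N, O} already in; R (Pursuer) has R→J.
A3: add {K} — K (Pursuer) has K→Q.
A4 = A3; e.g. L (Evader) can still go to M. Fixed point.
K ∈ A3, so Pursuer can force the target.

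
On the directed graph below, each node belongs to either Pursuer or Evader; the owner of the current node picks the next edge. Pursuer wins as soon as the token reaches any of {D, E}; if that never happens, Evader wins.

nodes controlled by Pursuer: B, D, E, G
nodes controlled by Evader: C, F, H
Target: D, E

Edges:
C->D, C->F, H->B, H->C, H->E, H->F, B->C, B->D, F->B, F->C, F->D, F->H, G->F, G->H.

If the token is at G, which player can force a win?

Evader

A0 = {D, E}
A1: add {B} — B (Pursuer) has B→D.
A2 = A1; e.g. C (Evader) can still go to F. Fixed point.
G never enters the attractor, so Evader can avoid the target forever.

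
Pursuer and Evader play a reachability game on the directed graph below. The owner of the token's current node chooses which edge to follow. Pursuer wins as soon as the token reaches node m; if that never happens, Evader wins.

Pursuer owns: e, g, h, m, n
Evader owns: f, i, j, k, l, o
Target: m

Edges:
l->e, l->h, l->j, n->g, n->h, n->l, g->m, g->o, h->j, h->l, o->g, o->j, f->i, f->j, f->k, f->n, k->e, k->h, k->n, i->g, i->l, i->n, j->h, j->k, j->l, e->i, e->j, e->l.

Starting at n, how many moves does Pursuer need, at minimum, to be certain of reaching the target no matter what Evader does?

A0 = {m}
A1: add {g} — g (Pursuer) has g→m.
A2: add {n} — n (Pursuer) has n→g.
A3 = A2; e.g. e (Pursuer) has no edge into A2. Fixed point.
n enters the attractor at level 2, so Pursuer can force the target in 2 moves from there.

2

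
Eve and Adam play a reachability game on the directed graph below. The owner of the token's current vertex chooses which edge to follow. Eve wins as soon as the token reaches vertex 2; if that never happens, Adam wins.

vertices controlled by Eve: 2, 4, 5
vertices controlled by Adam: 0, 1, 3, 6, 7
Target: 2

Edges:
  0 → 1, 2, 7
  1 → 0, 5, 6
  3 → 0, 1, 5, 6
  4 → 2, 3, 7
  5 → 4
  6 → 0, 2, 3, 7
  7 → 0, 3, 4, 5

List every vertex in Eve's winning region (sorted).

2, 4, 5

A0 = {2}
A1: add {4} — 4 (Eve) has 4→2.
A2: add {5} — 5 (Eve) has 5→4.
A3 = A2; e.g. 0 (Adam) can still go to 1. Fixed point.
Eve's winning region = {2, 4, 5}.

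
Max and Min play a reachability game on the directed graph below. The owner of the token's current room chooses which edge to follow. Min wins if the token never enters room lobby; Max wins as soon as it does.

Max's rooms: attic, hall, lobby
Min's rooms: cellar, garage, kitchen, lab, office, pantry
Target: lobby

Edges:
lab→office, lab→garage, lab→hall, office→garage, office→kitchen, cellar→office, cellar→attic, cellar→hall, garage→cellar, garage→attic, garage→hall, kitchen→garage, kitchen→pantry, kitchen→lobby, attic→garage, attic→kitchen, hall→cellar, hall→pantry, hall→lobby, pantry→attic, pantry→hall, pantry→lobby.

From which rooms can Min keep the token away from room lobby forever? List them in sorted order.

attic, cellar, garage, kitchen, lab, office, pantry

A0 = {lobby}
A1: add {hall} — hall (Max) has hall→lobby.
A2 = A1; e.g. lab (Min) can still go to office. Fixed point.
Max's attractor = {hall, lobby}; Min avoids the target exactly from the complement.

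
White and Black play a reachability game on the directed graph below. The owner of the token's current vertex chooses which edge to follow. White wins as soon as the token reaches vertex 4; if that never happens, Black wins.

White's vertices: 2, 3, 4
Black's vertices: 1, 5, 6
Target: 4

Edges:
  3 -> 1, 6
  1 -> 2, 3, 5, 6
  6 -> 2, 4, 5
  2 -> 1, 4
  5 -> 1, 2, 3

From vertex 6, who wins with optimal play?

Black

A0 = {4}
A1: add {2} — 2 (White) has 2→4.
A2 = A1; e.g. 1 (Black) can still go to 3. Fixed point.
6 never enters the attractor, so Black can avoid the target forever.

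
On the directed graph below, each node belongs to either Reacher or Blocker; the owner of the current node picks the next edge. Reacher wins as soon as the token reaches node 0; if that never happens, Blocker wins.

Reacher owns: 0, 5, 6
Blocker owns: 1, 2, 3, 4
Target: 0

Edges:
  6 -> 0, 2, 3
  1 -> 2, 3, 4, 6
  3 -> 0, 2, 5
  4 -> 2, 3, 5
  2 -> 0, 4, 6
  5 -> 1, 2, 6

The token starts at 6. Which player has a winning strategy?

Reacher

A0 = {0}
A1: add {6} — 6 (Reacher) has 6→0.
6 ∈ A1, so Reacher can force the target.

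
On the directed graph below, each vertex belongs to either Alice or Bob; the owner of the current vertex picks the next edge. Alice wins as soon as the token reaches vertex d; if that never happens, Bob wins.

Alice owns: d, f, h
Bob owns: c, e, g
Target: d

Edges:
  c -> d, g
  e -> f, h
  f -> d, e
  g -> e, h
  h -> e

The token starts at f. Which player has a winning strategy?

Alice

A0 = {d}
A1: add {f} — f (Alice) has f→d.
A2 = A1; e.g. c (Bob) can still go to g. Fixed point.
f ∈ A1, so Alice can force the target.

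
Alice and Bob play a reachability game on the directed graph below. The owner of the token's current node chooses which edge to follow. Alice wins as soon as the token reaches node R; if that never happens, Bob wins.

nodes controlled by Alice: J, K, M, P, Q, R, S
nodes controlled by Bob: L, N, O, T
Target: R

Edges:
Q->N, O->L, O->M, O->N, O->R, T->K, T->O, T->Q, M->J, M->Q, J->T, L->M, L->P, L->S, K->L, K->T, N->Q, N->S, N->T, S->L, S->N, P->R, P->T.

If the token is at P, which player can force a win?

Alice

A0 = {R}
A1: add {P} — P (Alice) has P→R.
A2 = A1; e.g. J (Alice) has no edge into A1. Fixed point.
P ∈ A1, so Alice can force the target.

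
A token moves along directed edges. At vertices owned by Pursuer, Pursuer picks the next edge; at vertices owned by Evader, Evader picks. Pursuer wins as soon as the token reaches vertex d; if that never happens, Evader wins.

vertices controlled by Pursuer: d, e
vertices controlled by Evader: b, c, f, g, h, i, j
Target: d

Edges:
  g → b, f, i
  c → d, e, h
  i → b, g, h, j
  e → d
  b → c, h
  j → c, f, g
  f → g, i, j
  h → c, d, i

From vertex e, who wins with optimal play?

Pursuer

A0 = {d}
A1: add {e} — e (Pursuer) has e→d.
A2 = A1; e.g. b (Evader) can still go to c. Fixed point.
e ∈ A1, so Pursuer can force the target.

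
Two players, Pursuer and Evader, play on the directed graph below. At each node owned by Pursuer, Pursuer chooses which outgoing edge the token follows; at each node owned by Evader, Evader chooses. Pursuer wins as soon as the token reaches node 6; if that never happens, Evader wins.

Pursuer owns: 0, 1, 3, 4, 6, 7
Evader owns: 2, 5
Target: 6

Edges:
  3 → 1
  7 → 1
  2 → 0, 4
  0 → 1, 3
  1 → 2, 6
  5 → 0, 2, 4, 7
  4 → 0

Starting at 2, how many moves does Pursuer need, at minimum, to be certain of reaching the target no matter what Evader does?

4

A0 = {6}
A1: add {1} — 1 (Pursuer) has 1→6.
A2: add {0, 3, 7} — 0 (Pursuer) has 0→1; 3 (Pursuer) has 3→1; 7 (Pursuer) has 7→1.
A3: add {4} — 4 (Pursuer) has 4→0.
A4: add {2} — 2 (Evader): all of {0, 4} already in.
2 enters the attractor at level 4, so Pursuer can force the target in 4 moves from there.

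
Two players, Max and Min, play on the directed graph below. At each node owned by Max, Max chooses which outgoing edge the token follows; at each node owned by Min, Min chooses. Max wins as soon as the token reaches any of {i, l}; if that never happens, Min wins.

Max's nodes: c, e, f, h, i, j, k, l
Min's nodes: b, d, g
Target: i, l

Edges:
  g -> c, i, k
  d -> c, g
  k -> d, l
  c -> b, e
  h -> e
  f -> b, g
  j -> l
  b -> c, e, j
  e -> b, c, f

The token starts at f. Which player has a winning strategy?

Min

A0 = {i, l}
A1: add {j, k} — j (Max) has j→l; k (Max) has k→l.
A2 = A1; e.g. b (Min) can still go to c. Fixed point.
f never enters the attractor, so Min can avoid the target forever.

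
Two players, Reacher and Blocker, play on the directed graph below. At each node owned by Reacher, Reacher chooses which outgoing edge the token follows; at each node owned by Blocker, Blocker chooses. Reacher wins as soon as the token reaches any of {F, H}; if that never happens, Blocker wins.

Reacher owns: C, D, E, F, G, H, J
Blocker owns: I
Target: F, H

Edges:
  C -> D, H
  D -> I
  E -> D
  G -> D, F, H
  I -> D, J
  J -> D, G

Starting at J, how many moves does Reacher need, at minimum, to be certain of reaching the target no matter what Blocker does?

A0 = {F, H}
A1: add {C, G} — C (Reacher) has C→H; G (Reacher) has G→F.
A2: add {J} — J (Reacher) has J→G.
A3 = A2; e.g. D (Reacher) has no edge into A2. Fixed point.
J enters the attractor at level 2, so Reacher can force the target in 2 moves from there.

2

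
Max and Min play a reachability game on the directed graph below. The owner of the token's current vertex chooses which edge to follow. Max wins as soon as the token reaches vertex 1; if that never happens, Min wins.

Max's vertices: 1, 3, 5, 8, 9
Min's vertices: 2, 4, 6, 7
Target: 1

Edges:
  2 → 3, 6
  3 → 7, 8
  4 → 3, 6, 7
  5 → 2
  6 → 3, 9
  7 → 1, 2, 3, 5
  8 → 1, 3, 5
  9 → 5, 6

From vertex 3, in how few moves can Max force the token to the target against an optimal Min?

A0 = {1}
A1: add {8} — 8 (Max) has 8→1.
A2: add {3} — 3 (Max) has 3→8.
A3 = A2; e.g. 2 (Min) can still go to 6. Fixed point.
3 enters the attractor at level 2, so Max can force the target in 2 moves from there.

2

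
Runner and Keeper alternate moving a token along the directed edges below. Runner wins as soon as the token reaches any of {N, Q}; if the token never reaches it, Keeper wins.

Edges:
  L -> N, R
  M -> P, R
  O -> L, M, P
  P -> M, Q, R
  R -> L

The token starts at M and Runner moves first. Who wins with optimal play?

Track states (vertex, player-to-move).
A0 = {(N,Runner), (N,Keeper), (Q,Runner), (Q,Keeper)}
A1: add {(L,Runner), (P,Runner)}.
A2: add {(R,Keeper)}.
A3: add {(M,Runner)}.
(M,Runner) ∈ A3 ⇒ Runner forces the target.

Runner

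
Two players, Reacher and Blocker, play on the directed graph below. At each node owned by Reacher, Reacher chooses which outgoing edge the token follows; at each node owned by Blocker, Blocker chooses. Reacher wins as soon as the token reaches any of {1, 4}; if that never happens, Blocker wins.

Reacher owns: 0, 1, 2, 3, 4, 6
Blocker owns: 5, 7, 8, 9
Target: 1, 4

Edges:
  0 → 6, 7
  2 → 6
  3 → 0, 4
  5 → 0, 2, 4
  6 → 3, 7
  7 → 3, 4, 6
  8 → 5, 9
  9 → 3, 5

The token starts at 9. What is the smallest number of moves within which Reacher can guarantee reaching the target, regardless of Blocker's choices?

5

A0 = {1, 4}
A1: add {3} — 3 (Reacher) has 3→4.
A2: add {6} — 6 (Reacher) has 6→3.
A3: add {0, 2, 7} — 0 (Reacher) has 0→6; 2 (Reacher) has 2→6; 7 (Blocker): all of {3, 4, 6} already in.
A4: add {5} — 5 (Blocker): all of {0, 2, 4} already in.
A5: add {9} — 9 (Blocker): all of {3, 5} already in.
9 enters the attractor at level 5, so Reacher can force the target in 5 moves from there.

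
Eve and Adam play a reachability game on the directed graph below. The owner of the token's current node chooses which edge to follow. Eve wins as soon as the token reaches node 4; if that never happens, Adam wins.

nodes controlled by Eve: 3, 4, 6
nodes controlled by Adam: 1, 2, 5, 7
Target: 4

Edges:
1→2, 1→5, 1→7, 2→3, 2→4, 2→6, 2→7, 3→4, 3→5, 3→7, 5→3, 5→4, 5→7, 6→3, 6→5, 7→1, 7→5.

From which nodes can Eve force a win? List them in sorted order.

3, 4, 6

A0 = {4}
A1: add {3} — 3 (Eve) has 3→4.
A2: add {6} — 6 (Eve) has 6→3.
A3 = A2; e.g. 1 (Adam) can still go to 2. Fixed point.
Eve's winning region = {3, 4, 6}.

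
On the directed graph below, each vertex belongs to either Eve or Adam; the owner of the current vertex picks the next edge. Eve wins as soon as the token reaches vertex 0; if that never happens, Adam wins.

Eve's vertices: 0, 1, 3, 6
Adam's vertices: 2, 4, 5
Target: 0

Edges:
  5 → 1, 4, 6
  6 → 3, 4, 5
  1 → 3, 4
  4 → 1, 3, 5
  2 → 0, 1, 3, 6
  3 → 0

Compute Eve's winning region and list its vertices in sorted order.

0, 1, 2, 3, 6

A0 = {0}
A1: add {3} — 3 (Eve) has 3→0.
A2: add {1, 6} — 1 (Eve) has 1→3; 6 (Eve) has 6→3.
A3: add {2} — 2 (Adam): all of {0, 1, 3, 6} already in.
A4 = A3; e.g. 4 (Adam) can still go to 5. Fixed point.
Eve's winning region = {0, 1, 2, 3, 6}.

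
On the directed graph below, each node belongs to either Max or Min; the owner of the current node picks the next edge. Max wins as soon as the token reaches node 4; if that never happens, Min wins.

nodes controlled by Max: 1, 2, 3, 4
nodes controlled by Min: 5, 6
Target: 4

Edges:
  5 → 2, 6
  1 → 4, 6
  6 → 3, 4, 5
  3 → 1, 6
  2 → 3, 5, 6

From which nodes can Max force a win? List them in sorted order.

A0 = {4}
A1: add {1} — 1 (Max) has 1→4.
A2: add {3} — 3 (Max) has 3→1.
A3: add {2} — 2 (Max) has 2→3.
A4 = A3; e.g. 5 (Min) can still go to 6. Fixed point.
Max's winning region = {1, 2, 3, 4}.

1, 2, 3, 4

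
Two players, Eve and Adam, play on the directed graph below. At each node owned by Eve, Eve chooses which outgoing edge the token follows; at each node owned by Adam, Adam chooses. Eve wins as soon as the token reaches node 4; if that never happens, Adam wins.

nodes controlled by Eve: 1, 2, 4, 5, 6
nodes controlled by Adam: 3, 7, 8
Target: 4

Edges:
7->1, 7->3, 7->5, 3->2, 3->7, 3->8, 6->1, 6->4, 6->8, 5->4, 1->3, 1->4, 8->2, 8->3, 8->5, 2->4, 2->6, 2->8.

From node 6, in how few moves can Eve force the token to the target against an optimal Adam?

A0 = {4}
A1: add {1, 2, 5, 6} — 1 (Eve) has 1→4; 2 (Eve) has 2→4; 5 (Eve) has 5→4; 6 (Eve) has 6→4.
A2 = A1; e.g. 3 (Adam) can still go to 7. Fixed point.
6 enters the attractor at level 1, so Eve can force the target in 1 move from there.

1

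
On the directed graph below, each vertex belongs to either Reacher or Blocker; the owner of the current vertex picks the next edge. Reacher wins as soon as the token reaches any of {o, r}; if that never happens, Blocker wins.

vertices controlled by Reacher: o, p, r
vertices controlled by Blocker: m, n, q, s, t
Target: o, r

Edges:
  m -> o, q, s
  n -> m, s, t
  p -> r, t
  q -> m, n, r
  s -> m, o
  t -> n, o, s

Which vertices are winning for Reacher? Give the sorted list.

A0 = {o, r}
A1: add {p} — p (Reacher) has p→r.
A2 = A1; e.g. m (Blocker) can still go to q. Fixed point.
Reacher's winning region = {o, p, r}.

o, p, r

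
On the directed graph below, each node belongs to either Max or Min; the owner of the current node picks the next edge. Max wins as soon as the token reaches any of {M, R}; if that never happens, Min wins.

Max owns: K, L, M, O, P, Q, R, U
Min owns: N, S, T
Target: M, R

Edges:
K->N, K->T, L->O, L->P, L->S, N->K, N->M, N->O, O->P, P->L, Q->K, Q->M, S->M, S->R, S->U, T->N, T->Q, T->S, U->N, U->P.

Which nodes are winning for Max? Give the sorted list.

A0 = {M, R}
A1: add {Q} — Q (Max) has Q→M.
A2 = A1; e.g. K (Max) has no edge into A1. Fixed point.
Max's winning region = {M, Q, R}.

M, Q, R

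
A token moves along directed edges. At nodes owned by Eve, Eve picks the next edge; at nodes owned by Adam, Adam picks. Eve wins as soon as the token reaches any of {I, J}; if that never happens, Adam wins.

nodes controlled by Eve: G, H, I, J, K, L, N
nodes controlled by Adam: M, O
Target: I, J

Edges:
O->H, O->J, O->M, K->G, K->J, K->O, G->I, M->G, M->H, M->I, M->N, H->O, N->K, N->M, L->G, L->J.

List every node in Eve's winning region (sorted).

A0 = {I, J}
A1: add {G, K, L} — G (Eve) has G→I; K (Eve) has K→J; L (Eve) has L→J.
A2: add {N} — N (Eve) has N→K.
A3 = A2; e.g. H (Eve) has no edge into A2. Fixed point.
Eve's winning region = {G, I, J, K, L, N}.

G, I, J, K, L, N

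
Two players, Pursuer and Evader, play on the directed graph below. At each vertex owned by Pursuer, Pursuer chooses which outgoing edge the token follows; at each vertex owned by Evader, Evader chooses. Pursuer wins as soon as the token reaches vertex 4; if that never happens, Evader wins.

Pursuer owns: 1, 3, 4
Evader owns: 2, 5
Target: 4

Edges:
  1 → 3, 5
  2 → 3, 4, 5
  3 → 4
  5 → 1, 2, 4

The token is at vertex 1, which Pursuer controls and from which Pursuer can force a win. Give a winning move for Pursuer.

A0 = {4}
A1: add {3} — 3 (Pursuer) has 3→4.
A2: add {1} — 1 (Pursuer) has 1→3.
A3 = A2; e.g. 2 (Evader) can still go to 5. Fixed point.
From 1, successor 3 is in the attractor (rank 1); the other successor 5 is not.

3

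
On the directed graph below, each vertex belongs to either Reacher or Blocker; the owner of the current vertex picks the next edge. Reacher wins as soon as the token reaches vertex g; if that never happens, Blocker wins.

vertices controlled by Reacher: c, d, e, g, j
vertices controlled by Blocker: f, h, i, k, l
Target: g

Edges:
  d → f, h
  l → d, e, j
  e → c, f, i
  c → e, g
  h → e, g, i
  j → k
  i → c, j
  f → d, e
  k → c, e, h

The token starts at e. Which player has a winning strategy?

A0 = {g}
A1: add {c} — c (Reacher) has c→g.
A2: add {e} — e (Reacher) has e→c.
A3 = A2; e.g. d (Reacher) has no edge into A2. Fixed point.
e ∈ A2, so Reacher can force the target.

Reacher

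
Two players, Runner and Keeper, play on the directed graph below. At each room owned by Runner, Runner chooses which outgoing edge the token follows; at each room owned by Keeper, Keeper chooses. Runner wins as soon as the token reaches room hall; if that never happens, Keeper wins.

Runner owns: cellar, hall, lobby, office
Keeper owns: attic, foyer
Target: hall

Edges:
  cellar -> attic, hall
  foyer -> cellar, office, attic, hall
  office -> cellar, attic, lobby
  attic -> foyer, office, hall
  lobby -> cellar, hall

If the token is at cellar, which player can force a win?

A0 = {hall}
A1: add {cellar, lobby} — cellar (Runner) has cellar→hall; lobby (Runner) has lobby→hall.
cellar ∈ A1, so Runner can force the target.

Runner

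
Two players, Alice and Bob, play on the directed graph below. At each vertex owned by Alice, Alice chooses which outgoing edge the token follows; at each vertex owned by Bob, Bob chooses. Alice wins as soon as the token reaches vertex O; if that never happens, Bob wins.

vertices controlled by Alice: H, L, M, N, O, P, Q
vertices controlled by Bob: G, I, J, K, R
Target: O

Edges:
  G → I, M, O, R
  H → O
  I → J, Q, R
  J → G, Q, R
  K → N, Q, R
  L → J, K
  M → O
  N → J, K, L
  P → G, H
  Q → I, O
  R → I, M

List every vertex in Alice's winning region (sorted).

H, M, O, P, Q

A0 = {O}
A1: add {H, M, Q} — H (Alice) has H→O; M (Alice) has M→O; Q (Alice) has Q→O.
A2: add {P} — P (Alice) has P→H.
A3 = A2; e.g. G (Bob) can still go to I. Fixed point.
Alice's winning region = {H, M, O, P, Q}.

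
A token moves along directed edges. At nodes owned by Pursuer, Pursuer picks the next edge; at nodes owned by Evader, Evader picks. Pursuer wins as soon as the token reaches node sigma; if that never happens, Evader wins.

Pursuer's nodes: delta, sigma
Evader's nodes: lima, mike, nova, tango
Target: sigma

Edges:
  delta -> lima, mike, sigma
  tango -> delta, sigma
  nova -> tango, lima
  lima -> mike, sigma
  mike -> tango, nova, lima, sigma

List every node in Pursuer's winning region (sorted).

delta, sigma, tango

A0 = {sigma}
A1: add {delta} — delta (Pursuer) has delta→sigma.
A2: add {tango} — tango (Evader): all of {delta, sigma} already in.
A3 = A2; e.g. nova (Evader) can still go to lima. Fixed point.
Pursuer's winning region = {delta, sigma, tango}.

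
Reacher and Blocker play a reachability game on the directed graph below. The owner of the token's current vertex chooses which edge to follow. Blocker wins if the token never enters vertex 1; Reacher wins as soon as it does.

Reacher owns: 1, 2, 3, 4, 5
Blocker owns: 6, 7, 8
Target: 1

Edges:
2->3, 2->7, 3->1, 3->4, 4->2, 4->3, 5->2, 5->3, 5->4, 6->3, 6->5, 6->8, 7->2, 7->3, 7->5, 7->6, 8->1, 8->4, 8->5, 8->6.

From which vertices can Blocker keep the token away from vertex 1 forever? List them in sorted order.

6, 7, 8

A0 = {1}
A1: add {3} — 3 (Reacher) has 3→1.
A2: add {2, 4, 5} — 2 (Reacher) has 2→3; 4 (Reacher) has 4→3; 5 (Reacher) has 5→3.
A3 = A2; e.g. 6 (Blocker) can still go to 8. Fixed point.
Reacher's attractor = {1, 2, 3, 4, 5}; Blocker avoids the target exactly from the complement.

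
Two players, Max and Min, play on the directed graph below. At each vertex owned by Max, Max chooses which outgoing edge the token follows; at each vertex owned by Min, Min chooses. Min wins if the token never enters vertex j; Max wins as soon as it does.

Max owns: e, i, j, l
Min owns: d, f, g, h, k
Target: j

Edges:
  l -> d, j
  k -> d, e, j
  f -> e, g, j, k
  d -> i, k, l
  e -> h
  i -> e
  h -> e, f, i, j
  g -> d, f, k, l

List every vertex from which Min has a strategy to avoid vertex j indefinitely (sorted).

A0 = {j}
A1: add {l} — l (Max) has l→j.
A2 = A1; e.g. d (Min) can still go to i. Fixed point.
Max's attractor = {j, l}; Min avoids the target exactly from the complement.

d, e, f, g, h, i, k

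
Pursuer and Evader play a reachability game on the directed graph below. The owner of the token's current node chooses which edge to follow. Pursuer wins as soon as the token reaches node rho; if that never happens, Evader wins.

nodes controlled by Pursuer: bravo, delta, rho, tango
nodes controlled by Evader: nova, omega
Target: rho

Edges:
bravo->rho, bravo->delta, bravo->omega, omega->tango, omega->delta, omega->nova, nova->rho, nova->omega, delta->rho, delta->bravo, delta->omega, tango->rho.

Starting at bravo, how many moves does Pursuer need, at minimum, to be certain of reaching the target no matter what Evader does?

1

A0 = {rho}
A1: add {bravo, delta, tango} — tango (Pursuer) has tango→rho; delta (Pursuer) has delta→rho; bravo (Pursuer) has bravo→rho.
A2 = A1; e.g. nova (Evader) can still go to omega. Fixed point.
bravo enters the attractor at level 1, so Pursuer can force the target in 1 move from there.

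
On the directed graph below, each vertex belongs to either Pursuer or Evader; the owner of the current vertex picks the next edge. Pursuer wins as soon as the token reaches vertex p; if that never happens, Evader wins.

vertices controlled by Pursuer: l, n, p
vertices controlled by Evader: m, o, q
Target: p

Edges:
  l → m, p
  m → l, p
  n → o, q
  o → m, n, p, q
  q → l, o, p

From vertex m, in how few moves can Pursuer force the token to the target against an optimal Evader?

2

A0 = {p}
A1: add {l} — l (Pursuer) has l→p.
A2: add {m} — m (Evader): all of {l, p} already in.
A3 = A2; e.g. n (Pursuer) has no edge into A2. Fixed point.
m enters the attractor at level 2, so Pursuer can force the target in 2 moves from there.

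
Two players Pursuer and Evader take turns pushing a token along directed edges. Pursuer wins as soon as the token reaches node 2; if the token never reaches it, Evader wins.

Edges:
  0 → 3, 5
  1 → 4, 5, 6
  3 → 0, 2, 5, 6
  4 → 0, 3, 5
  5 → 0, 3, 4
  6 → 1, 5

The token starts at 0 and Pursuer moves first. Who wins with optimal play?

Track states (vertex, player-to-move).
A0 = {(2,Pursuer), (2,Evader)}
A1: add {(3,Pursuer)}.
A2 = A1; e.g. (0,Pursuer) stays out. (0,Pursuer) never enters ⇒ Evader avoids the target.

Evader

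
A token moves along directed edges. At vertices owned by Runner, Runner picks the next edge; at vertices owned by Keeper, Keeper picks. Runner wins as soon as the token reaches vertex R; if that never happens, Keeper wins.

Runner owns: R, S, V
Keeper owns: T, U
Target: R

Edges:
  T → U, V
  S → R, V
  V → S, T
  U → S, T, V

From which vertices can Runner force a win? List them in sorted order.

R, S, V

A0 = {R}
A1: add {S} — S (Runner) has S→R.
A2: add {V} — V (Runner) has V→S.
A3 = A2; e.g. T (Keeper) can still go to U. Fixed point.
Runner's winning region = {R, S, V}.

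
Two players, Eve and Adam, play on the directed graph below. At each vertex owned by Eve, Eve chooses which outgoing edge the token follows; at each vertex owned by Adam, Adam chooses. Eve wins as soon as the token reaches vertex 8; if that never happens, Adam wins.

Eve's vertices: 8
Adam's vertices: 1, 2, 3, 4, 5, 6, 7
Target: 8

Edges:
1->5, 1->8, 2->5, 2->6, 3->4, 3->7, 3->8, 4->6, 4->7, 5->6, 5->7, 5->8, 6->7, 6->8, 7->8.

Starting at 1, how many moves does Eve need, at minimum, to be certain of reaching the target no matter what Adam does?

A0 = {8}
A1: add {7} — 7 (Adam): all of {8} already in.
A2: add {6} — 6 (Adam): all of {7, 8} already in.
A3: add {4, 5} — 4 (Adam): all of {6, 7} already in; 5 (Adam): all of {6, 7, 8} already in.
A4: add {1, 2, 3} — 1 (Adam): all of {5, 8} already in; 2 (Adam): all of {5, 6} already in; 3 (Adam): all of {4, 7, 8} already in.
A4 = all vertices. Fixed point.
1 enters the attractor at level 4, so Eve can force the target in 4 moves from there.

4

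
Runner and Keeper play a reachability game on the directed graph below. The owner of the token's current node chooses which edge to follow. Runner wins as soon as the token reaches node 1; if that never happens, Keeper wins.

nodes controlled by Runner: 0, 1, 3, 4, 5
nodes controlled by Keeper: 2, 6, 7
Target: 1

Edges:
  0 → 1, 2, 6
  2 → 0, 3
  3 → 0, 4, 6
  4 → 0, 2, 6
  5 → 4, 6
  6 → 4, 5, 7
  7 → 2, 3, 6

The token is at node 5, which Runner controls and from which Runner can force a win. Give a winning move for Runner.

A0 = {1}
A1: add {0} — 0 (Runner) has 0→1.
A2: add {3, 4} — 3 (Runner) has 3→0; 4 (Runner) has 4→0.
A3: add {2, 5} — 2 (Keeper): all of {0, 3} already in; 5 (Runner) has 5→4.
A4 = A3; e.g. 6 (Keeper) can still go to 7. Fixed point.
From 5, successor 4 is in the attractor (rank 2); the other successor 6 is not.

4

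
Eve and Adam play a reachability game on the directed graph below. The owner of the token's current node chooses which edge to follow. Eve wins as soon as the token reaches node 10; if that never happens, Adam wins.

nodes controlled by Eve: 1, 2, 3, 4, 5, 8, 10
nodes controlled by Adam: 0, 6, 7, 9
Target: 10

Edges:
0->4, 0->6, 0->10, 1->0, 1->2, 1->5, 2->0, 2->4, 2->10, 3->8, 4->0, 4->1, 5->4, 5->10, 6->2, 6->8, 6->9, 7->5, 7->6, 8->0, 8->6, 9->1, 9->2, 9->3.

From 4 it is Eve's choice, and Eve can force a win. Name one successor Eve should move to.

1

A0 = {10}
A1: add {2, 5} — 2 (Eve) has 2→10; 5 (Eve) has 5→10.
A2: add {1} — 1 (Eve) has 1→2.
A3: add {4} — 4 (Eve) has 4→1.
A4 = A3; e.g. 0 (Adam) can still go to 6. Fixed point.
From 4, successor 1 is in the attractor (rank 2); the other successor 0 is not.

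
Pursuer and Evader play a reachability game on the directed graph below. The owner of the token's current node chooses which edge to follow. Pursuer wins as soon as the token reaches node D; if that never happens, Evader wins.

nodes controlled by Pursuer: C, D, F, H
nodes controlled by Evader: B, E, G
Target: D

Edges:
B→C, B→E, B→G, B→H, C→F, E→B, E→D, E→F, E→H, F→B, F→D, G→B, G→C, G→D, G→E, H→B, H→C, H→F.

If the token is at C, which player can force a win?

Pursuer

A0 = {D}
A1: add {F} — F (Pursuer) has F→D.
A2: add {C, H} — C (Pursuer) has C→F; H (Pursuer) has H→F.
A3 = A2; e.g. B (Evader) can still go to E. Fixed point.
C ∈ A2, so Pursuer can force the target.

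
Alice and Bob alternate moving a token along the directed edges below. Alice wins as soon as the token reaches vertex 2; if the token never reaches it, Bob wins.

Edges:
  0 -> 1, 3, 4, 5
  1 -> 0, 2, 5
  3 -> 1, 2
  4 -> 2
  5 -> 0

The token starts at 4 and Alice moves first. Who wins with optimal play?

Alice

Track states (vertex, player-to-move).
A0 = {(2,Alice), (2,Bob)}
A1: add {(1,Alice), (3,Alice), (4,Alice), (4,Bob)}.
(4,Alice) ∈ A1 ⇒ Alice forces the target.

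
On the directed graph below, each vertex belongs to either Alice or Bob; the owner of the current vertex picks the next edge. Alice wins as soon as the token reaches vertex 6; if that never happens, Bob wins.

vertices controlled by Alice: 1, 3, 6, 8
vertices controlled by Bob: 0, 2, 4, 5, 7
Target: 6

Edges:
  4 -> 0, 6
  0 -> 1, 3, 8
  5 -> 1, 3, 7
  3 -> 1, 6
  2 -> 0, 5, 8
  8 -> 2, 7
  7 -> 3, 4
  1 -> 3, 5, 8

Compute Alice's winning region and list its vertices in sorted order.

A0 = {6}
A1: add {3} — 3 (Alice) has 3→6.
A2: add {1} — 1 (Alice) has 1→3.
A3 = A2; e.g. 0 (Bob) can still go to 8. Fixed point.
Alice's winning region = {1, 3, 6}.

1, 3, 6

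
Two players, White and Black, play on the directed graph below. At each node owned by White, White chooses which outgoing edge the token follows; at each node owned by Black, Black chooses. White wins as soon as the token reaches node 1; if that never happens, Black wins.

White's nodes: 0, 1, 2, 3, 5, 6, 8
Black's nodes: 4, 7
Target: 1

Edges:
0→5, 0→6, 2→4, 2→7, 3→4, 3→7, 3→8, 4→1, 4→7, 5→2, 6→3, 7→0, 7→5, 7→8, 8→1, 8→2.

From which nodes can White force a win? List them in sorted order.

0, 1, 3, 6, 8

A0 = {1}
A1: add {8} — 8 (White) has 8→1.
A2: add {3} — 3 (White) has 3→8.
A3: add {6} — 6 (White) has 6→3.
A4: add {0} — 0 (White) has 0→6.
A5 = A4; e.g. 2 (White) has no edge into A4. Fixed point.
White's winning region = {0, 1, 3, 6, 8}.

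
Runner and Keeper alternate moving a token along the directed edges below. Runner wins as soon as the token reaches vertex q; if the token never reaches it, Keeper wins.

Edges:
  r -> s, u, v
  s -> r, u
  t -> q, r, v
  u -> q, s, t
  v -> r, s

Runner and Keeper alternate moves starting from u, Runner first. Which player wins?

Track states (vertex, player-to-move).
A0 = {(q,Runner), (q,Keeper)}
A1: add {(t,Runner), (u,Runner)}.
(u,Runner) ∈ A1 ⇒ Runner forces the target.

Runner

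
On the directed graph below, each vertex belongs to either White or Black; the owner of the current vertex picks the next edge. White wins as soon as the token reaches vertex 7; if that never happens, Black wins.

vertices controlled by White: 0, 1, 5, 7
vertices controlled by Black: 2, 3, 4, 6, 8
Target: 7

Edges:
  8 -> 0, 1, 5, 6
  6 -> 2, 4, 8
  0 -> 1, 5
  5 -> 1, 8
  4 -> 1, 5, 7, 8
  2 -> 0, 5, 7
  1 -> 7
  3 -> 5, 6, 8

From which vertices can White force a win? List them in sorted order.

A0 = {7}
A1: add {1} — 1 (White) has 1→7.
A2: add {0, 5} — 0 (White) has 0→1; 5 (White) has 5→1.
A3: add {2} — 2 (Black): all of {0, 5, 7} already in.
A4 = A3; e.g. 3 (Black) can still go to 6. Fixed point.
White's winning region = {0, 1, 2, 5, 7}.

0, 1, 2, 5, 7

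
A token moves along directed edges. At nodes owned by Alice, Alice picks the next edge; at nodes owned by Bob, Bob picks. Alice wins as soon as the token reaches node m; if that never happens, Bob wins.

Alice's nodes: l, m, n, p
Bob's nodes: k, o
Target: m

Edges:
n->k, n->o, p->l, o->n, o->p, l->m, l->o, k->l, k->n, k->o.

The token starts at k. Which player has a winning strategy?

A0 = {m}
A1: add {l} — l (Alice) has l→m.
A2: add {p} — p (Alice) has p→l.
A3 = A2; e.g. k (Bob) can still go to n. Fixed point.
k never enters the attractor, so Bob can avoid the target forever.

Bob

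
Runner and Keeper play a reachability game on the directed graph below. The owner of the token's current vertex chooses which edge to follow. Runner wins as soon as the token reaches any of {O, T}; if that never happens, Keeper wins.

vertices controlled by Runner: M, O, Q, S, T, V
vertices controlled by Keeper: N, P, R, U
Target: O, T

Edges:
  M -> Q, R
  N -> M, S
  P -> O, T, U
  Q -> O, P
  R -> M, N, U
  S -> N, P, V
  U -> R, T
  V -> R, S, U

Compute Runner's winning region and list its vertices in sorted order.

A0 = {O, T}
A1: add {Q} — Q (Runner) has Q→O.
A2: add {M} — M (Runner) has M→Q.
A3 = A2; e.g. N (Keeper) can still go to S. Fixed point.
Runner's winning region = {M, O, Q, T}.

M, O, Q, T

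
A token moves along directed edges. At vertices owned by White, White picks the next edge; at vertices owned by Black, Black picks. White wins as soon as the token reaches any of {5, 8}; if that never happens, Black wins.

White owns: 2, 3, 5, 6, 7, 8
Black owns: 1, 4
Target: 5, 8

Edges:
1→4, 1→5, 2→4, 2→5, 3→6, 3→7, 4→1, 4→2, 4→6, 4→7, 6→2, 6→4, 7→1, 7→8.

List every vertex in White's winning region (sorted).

2, 3, 5, 6, 7, 8

A0 = {5, 8}
A1: add {2, 7} — 2 (White) has 2→5; 7 (White) has 7→8.
A2: add {3, 6} — 3 (White) has 3→7; 6 (White) has 6→2.
A3 = A2; e.g. 1 (Black) can still go to 4. Fixed point.
White's winning region = {2, 3, 5, 6, 7, 8}.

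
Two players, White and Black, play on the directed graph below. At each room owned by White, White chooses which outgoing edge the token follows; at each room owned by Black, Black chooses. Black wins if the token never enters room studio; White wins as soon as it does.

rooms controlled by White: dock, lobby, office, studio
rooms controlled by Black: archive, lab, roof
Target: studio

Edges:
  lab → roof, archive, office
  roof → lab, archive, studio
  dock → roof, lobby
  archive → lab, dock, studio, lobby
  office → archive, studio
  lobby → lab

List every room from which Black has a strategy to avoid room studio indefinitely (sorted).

A0 = {studio}
A1: add {office} — office (White) has office→studio.
A2 = A1; e.g. lab (Black) can still go to roof. Fixed point.
White's attractor = {office, studio}; Black avoids the target exactly from the complement.

archive, dock, lab, lobby, roof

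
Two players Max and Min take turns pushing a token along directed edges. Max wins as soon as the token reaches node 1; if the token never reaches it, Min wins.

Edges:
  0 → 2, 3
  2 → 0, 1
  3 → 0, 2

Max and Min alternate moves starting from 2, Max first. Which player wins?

Max

Track states (vertex, player-to-move).
A0 = {(1,Max), (1,Min)}
A1: add {(2,Max)}.
(2,Max) ∈ A1 ⇒ Max forces the target.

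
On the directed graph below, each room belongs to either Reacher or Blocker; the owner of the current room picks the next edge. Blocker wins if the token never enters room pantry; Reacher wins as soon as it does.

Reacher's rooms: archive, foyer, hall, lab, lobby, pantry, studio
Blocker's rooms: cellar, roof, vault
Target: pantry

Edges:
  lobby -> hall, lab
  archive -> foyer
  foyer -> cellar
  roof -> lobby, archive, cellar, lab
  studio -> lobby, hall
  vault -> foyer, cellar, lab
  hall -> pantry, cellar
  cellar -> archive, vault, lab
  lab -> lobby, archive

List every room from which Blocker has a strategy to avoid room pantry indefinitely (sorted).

A0 = {pantry}
A1: add {hall} — hall (Reacher) has hall→pantry.
A2: add {lobby, studio} — lobby (Reacher) has lobby→hall; studio (Reacher) has studio→hall.
A3: add {lab} — lab (Reacher) has lab→lobby.
A4 = A3; e.g. archive (Reacher) has no edge into A3. Fixed point.
Reacher's attractor = {hall, lab, lobby, pantry, studio}; Blocker avoids the target exactly from the complement.

archive, cellar, foyer, roof, vault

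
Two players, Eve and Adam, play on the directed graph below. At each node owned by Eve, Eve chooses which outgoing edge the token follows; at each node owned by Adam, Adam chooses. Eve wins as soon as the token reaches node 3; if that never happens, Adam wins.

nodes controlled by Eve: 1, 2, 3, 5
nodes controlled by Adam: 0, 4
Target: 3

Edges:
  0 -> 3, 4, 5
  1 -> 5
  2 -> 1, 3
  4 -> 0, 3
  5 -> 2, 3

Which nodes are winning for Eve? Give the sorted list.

1, 2, 3, 5

A0 = {3}
A1: add {2, 5} — 2 (Eve) has 2→3; 5 (Eve) has 5→3.
A2: add {1} — 1 (Eve) has 1→5.
A3 = A2; e.g. 0 (Adam) can still go to 4. Fixed point.
Eve's winning region = {1, 2, 3, 5}.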